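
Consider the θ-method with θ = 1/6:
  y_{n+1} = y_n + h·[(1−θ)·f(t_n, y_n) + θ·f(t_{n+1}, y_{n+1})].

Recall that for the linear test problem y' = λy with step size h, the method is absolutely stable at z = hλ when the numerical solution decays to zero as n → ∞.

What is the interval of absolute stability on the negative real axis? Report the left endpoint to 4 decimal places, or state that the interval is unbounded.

z∈(-3.0000,0).

Test eqn y'=λy, z=hλ:
  y_{n+1} = y_n + z·[5/6·y_n + 1/6·y_{n+1}] ⇒ (1 − 1/6z)y_{n+1} = (1 + 5/6z)y_n
  R(z) = (1 + 5/6z)/(1 − 1/6z).

Find x<0 with |R(x)|<1.
x=-1.18: |R|=0.0139
R=−1: 1+5/6x = −1+1/6x ⇒ -2/3x=2 ⇒ x=2/(-2/3)=-3.0000
Confirm numerically:
  x=-2.428: |R|=0.72852 <1
  x=-2.097: |R|=0.55391 <1
  x=-1.540: |R|=0.22546 <1
  x=-3.408: |R|=1.17347 >1
  x=-3.310: |R|=1.13319 >1
  x=-3.292: |R|=1.12570 >1
Stable set (-3.0000, 0).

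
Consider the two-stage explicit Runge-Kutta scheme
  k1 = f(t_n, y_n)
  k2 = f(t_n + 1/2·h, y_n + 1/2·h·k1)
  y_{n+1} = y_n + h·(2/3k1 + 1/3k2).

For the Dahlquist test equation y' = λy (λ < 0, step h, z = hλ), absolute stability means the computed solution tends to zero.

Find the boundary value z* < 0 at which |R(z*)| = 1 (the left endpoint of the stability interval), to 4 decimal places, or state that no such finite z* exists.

With y'=λy (z=hλ):
  k1=λy_n ⇒ h·k1=z·y_n;  k2=λ(1+1/2z)y_n ⇒ h·k2=z(1+1/2z)y_n
  y_{n+1}/y_n = 1 + 2/3z + 1/3z(1+1/2z) = 1 + z + 1/6z²
  R(z) = 1 + z + 1/6z².

Solve |R(x)|<1 on ℝ⁻.
x=-1.22: |R|=0.0281
R=1: x+1/6x²=0 ⇒ x=−6=-6.0000; min R=1−1/(4·1/6)=-0.5000>−1
Confirm numerically:
  x=-4.334: |R|=0.20341 <1
  x=-3.491: |R|=0.45982 <1
  x=-2.802: |R|=0.49347 <1
  x=-6.581: |R|=1.63726 >1
  x=-6.371: |R|=1.39394 >1
  x=-6.126: |R|=1.12865 >1
Stable set (-6.0000, 0).

left endpoint -6.0000.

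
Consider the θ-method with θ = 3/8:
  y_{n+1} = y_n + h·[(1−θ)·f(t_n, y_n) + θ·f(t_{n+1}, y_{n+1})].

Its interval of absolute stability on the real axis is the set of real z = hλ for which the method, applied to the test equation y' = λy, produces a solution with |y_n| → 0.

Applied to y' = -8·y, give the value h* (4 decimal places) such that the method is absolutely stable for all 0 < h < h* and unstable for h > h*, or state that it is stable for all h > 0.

Set f=λy, z=hλ:
  y_{n+1} = y_n + z·[5/8·y_n + 3/8·y_{n+1}] ⇒ (1 − 3/8z)y_{n+1} = (1 + 5/8z)y_n
  so R(z) = (1 + 5/8z)/(1 − 3/8z).

Find x<0 with |R(x)|<1.
x=-0.68: |R|=0.4582
R=−1: 1+5/8x = −1+3/8x ⇒ -1/4x=2 ⇒ x=2/(-1/4)=-8.0000
Confirm numerically:
  x=-7.773: |R|=0.98550 <1
  x=-4.433: |R|=0.66505 <1
  x=-3.929: |R|=0.58852 <1
  x=-3.886: |R|=0.58144 <1
  x=-8.318: |R|=1.01930 >1
  x=-8.197: |R|=1.01209 >1
Stable set (-8.0000, 0).

(-8.0000,0); λ=-8 ⇒ h* = (8)/8 = 1.0000.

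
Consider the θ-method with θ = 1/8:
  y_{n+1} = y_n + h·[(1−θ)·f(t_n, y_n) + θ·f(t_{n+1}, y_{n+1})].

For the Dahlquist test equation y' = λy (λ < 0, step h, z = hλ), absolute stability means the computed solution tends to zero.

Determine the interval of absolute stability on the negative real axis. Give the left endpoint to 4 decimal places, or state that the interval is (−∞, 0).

z∈(-2.6667,0).

On y'=λy, z=hλ:
  y_{n+1} = y_n + z·[7/8·y_n + 1/8·y_{n+1}] ⇒ (1 − 1/8z)y_{n+1} = (1 + 7/8z)y_n
  ⇒ R(z) = (1 + 7/8z)/(1 − 1/8z).

Need |R(x)|<1, x<0.
x=-1.37: |R|=0.1697
R=−1: 1+7/8x = −1+1/8x ⇒ -3/4x=2 ⇒ x=2/(-3/4)=-2.6667
Confirm numerically:
  x=-2.198: |R|=0.72426 <1
  x=-1.741: |R|=0.42983 <1
  x=-1.394: |R|=0.18714 <1
  x=-3.190: |R|=1.28061 >1
  x=-3.042: |R|=1.20395 >1
  x=-3.008: |R|=1.18605 >1
Interval (-2.6667, 0).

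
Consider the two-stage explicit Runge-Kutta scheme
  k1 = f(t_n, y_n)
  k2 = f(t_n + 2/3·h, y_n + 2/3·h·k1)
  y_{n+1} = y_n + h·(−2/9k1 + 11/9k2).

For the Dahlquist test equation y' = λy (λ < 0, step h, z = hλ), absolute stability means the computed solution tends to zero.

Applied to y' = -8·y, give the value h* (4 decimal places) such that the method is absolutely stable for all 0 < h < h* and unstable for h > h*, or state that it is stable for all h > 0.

On y'=λy, z=hλ:
  k1=λy_n ⇒ h·k1=z·y_n;  k2=λ(1+2/3z)y_n ⇒ h·k2=z(1+2/3z)y_n
  y_{n+1}/y_n = 1 − 2/9z + 11/9z(1+2/3z) = 1 + z + 22/27z²
  ⇒ R(z) = 1 + z + 22/27z².

Need |R(x)|<1, x<0.
x=-0.79: |R|=0.7185
R=1: x+22/27x²=0 ⇒ x=−27/22=-1.2273; min R=1−1/(4·22/27)=0.6932>−1
Confirm numerically:
  x=-0.956: |R|=0.78869 <1
  x=-0.826: |R|=0.72993 <1
  x=-0.724: |R|=0.70311 <1
  x=-0.621: |R|=0.69323 <1
  x=-1.640: |R|=1.55153 >1
  x=-1.627: |R|=1.52992 >1
  x=-1.423: |R|=1.22694 >1
Stable set (-1.2273, 0).

(-1.2273,0); λ=-8 ⇒ h* = (27/22)/8 = 0.1534.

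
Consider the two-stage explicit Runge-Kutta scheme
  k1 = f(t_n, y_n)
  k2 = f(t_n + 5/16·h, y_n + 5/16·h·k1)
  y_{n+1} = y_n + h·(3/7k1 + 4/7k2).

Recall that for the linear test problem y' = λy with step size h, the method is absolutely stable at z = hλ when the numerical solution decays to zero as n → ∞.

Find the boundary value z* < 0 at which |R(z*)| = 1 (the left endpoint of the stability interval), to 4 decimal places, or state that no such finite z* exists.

left endpoint -5.6000.

Test eqn y'=λy, z=hλ:
  k1=λy_n ⇒ h·k1=z·y_n;  k2=λ(1+5/16z)y_n ⇒ h·k2=z(1+5/16z)y_n
  y_{n+1}/y_n = 1 + 3/7z + 4/7z(1+5/16z) = 1 + z + 5/28z²
  so R(z) = 1 + z + 5/28z².

Find x<0 with |R(x)|<1.
x=-0.35: |R|=0.6719
R=1: x+5/28x²=0 ⇒ x=−28/5=-5.6000; min R=1−1/(4·5/28)=-0.4000>−1
Confirm numerically:
  x=-5.440: |R|=0.84457 <1
  x=-4.787: |R|=0.30503 <1
  x=-4.361: |R|=0.03513 <1
  x=-6.152: |R|=1.60641 >1
  x=-5.771: |R|=1.17622 >1
  x=-5.639: |R|=1.03927 >1
Stable set (-5.6000, 0).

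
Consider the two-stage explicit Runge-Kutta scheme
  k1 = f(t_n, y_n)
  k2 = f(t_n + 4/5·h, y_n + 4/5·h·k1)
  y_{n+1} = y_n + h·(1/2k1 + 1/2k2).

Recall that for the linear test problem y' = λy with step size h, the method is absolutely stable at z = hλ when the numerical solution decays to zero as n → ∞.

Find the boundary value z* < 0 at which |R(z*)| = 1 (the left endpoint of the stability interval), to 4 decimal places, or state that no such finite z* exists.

With y'=λy (z=hλ):
  k1=λy_n ⇒ h·k1=z·y_n;  k2=λ(1+4/5z)y_n ⇒ h·k2=z(1+4/5z)y_n
  y_{n+1}/y_n = 1 + 1/2z + 1/2z(1+4/5z) = 1 + z + 2/5z²
  R(z) = 1 + z + 2/5z².

Solve |R(x)|<1 on ℝ⁻.
x=-1.7: |R|=0.4560
R=1: x+2/5x²=0 ⇒ x=−5/2=-2.5000; min R=1−1/(4·2/5)=0.3750>−1
Confirm numerically:
  x=-2.163: |R|=0.70843 <1
  x=-1.500: |R|=0.40000 <1
  x=-1.307: |R|=0.37630 <1
  x=-1.065: |R|=0.38869 <1
  x=-2.909: |R|=1.47591 >1
  x=-2.857: |R|=1.40798 >1
  x=-2.745: |R|=1.26901 >1
So |R|<1 on (-2.5000, 0).

left endpoint -2.5000.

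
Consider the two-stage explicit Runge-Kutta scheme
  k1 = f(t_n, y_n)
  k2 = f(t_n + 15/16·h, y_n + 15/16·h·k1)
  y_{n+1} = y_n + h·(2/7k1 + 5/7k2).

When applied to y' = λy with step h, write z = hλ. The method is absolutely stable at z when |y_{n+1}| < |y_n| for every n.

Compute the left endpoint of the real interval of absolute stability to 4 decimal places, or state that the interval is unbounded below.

left endpoint -1.4933.

With y'=λy (z=hλ):
  k1=λy_n ⇒ h·k1=z·y_n;  k2=λ(1+15/16z)y_n ⇒ h·k2=z(1+15/16z)y_n
  y_{n+1}/y_n = 1 + 2/7z + 5/7z(1+15/16z) = 1 + z + 75/112z²
  ⇒ R(z) = 1 + z + 75/112z².

Solve |R(x)|<1 on ℝ⁻.
x=-0.77: |R|=0.6270
R=1: x+75/112x²=0 ⇒ x=−112/75=-1.4933; min R=1−1/(4·75/112)=0.6267>−1
Confirm numerically:
  x=-0.967: |R|=0.65918 <1
  x=-0.909: |R|=0.64431 <1
  x=-0.839: |R|=0.63238 <1
  x=-0.667: |R|=0.63092 <1
  x=-2.014: |R|=1.70220 >1
  x=-1.751: |R|=1.30213 >1
  x=-1.569: |R|=1.07950 >1
So |R|<1 on (-1.4933, 0).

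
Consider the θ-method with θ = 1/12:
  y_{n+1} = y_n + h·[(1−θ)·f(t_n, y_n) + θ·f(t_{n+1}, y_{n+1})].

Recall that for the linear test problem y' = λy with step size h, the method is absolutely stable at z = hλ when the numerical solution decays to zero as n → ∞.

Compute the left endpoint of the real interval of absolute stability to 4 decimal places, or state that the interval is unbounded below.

On y'=λy, z=hλ:
  y_{n+1} = y_n + z·[11/12·y_n + 1/12·y_{n+1}] ⇒ (1 − 1/12z)y_{n+1} = (1 + 11/12z)y_n
  R(z) = (1 + 11/12z)/(1 − 1/12z).

Find x<0 with |R(x)|<1.
x=-0.42: |R|=0.5942
R=−1: 1+11/12x = −1+1/12x ⇒ -5/6x=2 ⇒ x=2/(-5/6)=-2.4000
Confirm numerically:
  x=-2.078: |R|=0.77127 <1
  x=-1.688: |R|=0.47984 <1
  x=-1.506: |R|=0.33807 <1
  x=-1.402: |R|=0.25534 <1
  x=-2.768: |R|=1.24919 >1
  x=-2.657: |R|=1.17534 >1
  x=-2.624: |R|=1.15317 >1
Stable set (-2.4000, 0).

z* = -2.4000.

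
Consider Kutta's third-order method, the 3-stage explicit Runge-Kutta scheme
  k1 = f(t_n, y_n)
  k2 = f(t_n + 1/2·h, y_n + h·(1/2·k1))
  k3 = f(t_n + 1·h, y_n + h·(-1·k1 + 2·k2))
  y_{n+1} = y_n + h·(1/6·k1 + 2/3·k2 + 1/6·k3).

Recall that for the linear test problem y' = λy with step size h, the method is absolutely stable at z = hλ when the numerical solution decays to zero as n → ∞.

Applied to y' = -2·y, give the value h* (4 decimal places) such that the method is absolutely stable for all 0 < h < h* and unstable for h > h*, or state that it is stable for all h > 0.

With y'=λy (z=hλ):
  order 3, 3-stage ⇒ R(z)=1+z+z^2/2+z^3/6
  (e.g. R(-0.49)=0.61044, |R|=0.61044)

Solve |R(x)|<1 on ℝ⁻.
x=-0.49: |R|=0.6104
|R(-1.34)|=0.1568 |R(-1.18)|=0.2424 |R(-0.58)|=0.5557
Bisect:
  x_lo=-3.1233 |R|=2.3238  x_hi=-0.1002 |R|=0.9047
  mid=-1.61176 |R|=0.01070 →hi
  mid=-2.36754 |R|=0.77669 →hi
  mid=-2.74543 |R|=1.42562 →lo
  mid=-2.55648 |R|=1.07337 →lo
  mid=-2.46201 |R|=0.91850 →hi
  mid=-2.50925 |R|=0.99425 →hi
  mid=-2.53286 |R|=1.03339 →lo
  mid=-2.52105 |R|=1.01371 →lo
  mid=-2.51515 |R|=1.00396 →lo
  ...
  [-2.51275,-2.51257] ⇒ x*=-2.5127
Interval (-2.5127, 0).

(-2.5127,0); λ=-2 ⇒ h* = 1.2564.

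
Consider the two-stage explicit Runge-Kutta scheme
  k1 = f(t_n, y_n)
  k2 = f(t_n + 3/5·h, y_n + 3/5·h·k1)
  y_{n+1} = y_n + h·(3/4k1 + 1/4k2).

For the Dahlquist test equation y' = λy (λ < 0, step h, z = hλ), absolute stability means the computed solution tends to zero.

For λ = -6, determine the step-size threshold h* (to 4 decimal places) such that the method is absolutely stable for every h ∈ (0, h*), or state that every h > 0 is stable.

(-6.6667,0); λ=-6 ⇒ h* = (20/3)/6 = 1.1111.

With y'=λy (z=hλ):
  k1=λy_n ⇒ h·k1=z·y_n;  k2=λ(1+3/5z)y_n ⇒ h·k2=z(1+3/5z)y_n
  y_{n+1}/y_n = 1 + 3/4z + 1/4z(1+3/5z) = 1 + z + 3/20z²
  so R(z) = 1 + z + 3/20z².

Need |R(x)|<1, x<0.
x=-1.11: |R|=0.0748
R=1: x+3/20x²=0 ⇒ x=−20/3=-6.6667; min R=1−1/(4·3/20)=-0.6667>−1
Confirm numerically:
  x=-6.067: |R|=0.45427 <1
  x=-5.354: |R|=0.05420 <1
  x=-4.995: |R|=0.25250 <1
  x=-3.790: |R|=0.63539 <1
  x=-7.216: |R|=1.59460 >1
  x=-7.208: |R|=1.58529 >1
So |R|<1 on (-6.6667, 0).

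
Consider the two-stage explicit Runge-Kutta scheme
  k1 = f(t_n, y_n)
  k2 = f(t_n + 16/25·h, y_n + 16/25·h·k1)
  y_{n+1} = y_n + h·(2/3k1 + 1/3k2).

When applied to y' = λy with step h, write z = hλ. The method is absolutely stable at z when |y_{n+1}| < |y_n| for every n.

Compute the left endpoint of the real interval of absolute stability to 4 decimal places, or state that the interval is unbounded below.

On y'=λy, z=hλ:
  k1=λy_n ⇒ h·k1=z·y_n;  k2=λ(1+16/25z)y_n ⇒ h·k2=z(1+16/25z)y_n
  y_{n+1}/y_n = 1 + 2/3z + 1/3z(1+16/25z) = 1 + z + 16/75z²
  so R(z) = 1 + z + 16/75z².

Boundary: |R(x)|=1, x<0.
x=-0.65: |R|=0.4401
R=1: x+16/75x²=0 ⇒ x=−75/16=-4.6875; min R=1−1/(4·16/75)=-0.1719>−1
Confirm numerically:
  x=-4.637: |R|=0.95004 <1
  x=-4.580: |R|=0.89497 <1
  x=-2.823: |R|=0.12288 <1
  x=-2.498: |R|=0.16680 <1
  x=-5.136: |R|=1.49141 >1
  x=-5.004: |R|=1.33787 >1
Interval (-4.6875, 0).

left endpoint -4.6875.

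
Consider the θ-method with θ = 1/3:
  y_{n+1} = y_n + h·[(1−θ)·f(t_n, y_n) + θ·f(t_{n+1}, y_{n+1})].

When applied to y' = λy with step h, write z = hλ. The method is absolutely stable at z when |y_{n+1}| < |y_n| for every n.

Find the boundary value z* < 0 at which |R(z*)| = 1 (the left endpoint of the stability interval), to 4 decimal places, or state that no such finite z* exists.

z* = -6.0000.

With y'=λy (z=hλ):
  y_{n+1} = y_n + z·[2/3·y_n + 1/3·y_{n+1}] ⇒ (1 − 1/3z)y_{n+1} = (1 + 2/3z)y_n
  so R(z) = (1 + 2/3z)/(1 − 1/3z).

Find x<0 with |R(x)|<1.
x=-0.94: |R|=0.2843
R=−1: 1+2/3x = −1+1/3x ⇒ -1/3x=2 ⇒ x=2/(-1/3)=-6.0000
Confirm numerically:
  x=-5.634: |R|=0.95761 <1
  x=-4.657: |R|=0.82460 <1
  x=-3.090: |R|=0.52217 <1
  x=-2.502: |R|=0.36423 <1
  x=-6.515: |R|=1.05413 >1
  x=-6.453: |R|=1.04792 >1
  x=-6.413: |R|=1.04388 >1
Interval (-6.0000, 0).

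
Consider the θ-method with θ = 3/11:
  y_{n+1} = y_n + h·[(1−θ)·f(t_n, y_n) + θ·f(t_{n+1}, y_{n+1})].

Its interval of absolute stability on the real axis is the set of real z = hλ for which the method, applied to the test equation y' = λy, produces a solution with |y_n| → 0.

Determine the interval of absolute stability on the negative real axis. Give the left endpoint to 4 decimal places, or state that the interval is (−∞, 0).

Set f=λy, z=hλ:
  y_{n+1} = y_n + z·[8/11·y_n + 3/11·y_{n+1}] ⇒ (1 − 3/11z)y_{n+1} = (1 + 8/11z)y_n
  R(z) = (1 + 8/11z)/(1 − 3/11z).

Boundary: |R(x)|=1, x<0.
x=-1.25: |R|=0.0678
R=−1: 1+8/11x = −1+3/11x ⇒ -5/11x=2 ⇒ x=2/(-5/11)=-4.4000
Confirm numerically:
  x=-3.606: |R|=0.81804 <1
  x=-2.620: |R|=0.52810 <1
  x=-2.390: |R|=0.44689 <1
  x=-2.009: |R|=0.29788 <1
  x=-4.677: |R|=1.05533 >1
  x=-4.460: |R|=1.01231 >1
So |R|<1 on (-4.4000, 0).

(-4.4000, 0).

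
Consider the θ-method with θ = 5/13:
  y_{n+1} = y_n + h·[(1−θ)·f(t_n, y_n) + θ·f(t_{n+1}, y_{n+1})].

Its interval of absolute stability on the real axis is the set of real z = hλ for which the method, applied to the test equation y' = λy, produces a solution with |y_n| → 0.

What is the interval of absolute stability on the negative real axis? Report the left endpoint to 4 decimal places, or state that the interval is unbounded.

(-8.6667, 0).

On y'=λy, z=hλ:
  y_{n+1} = y_n + z·[8/13·y_n + 5/13·y_{n+1}] ⇒ (1 − 5/13z)y_{n+1} = (1 + 8/13z)y_n
  Hence R(z) = (1 + 8/13z)/(1 − 5/13z).

Boundary: |R(x)|=1, x<0.
x=-1.01: |R|=0.2726
R=−1: 1+8/13x = −1+5/13x ⇒ -3/13x=2 ⇒ x=2/(-3/13)=-8.6667
Confirm numerically:
  x=-7.583: |R|=0.93615 <1
  x=-5.854: |R|=0.80038 <1
  x=-5.537: |R|=0.76923 <1
  x=-4.994: |R|=0.70982 <1
  x=-9.108: |R|=1.02262 >1
  x=-8.971: |R|=1.01578 >1
  x=-8.824: |R|=1.00826 >1
So |R|<1 on (-8.6667, 0).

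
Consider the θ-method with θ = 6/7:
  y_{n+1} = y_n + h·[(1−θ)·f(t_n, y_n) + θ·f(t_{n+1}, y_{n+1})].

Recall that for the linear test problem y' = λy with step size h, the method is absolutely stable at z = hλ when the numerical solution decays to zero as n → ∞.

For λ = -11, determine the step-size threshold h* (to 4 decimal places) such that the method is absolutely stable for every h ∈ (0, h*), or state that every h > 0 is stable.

unbounded; (−∞, 0). Any h>0 works for λ=-11.

With y'=λy (z=hλ):
  y_{n+1} = y_n + z·[1/7·y_n + 6/7·y_{n+1}] ⇒ (1 − 6/7z)y_{n+1} = (1 + 1/7z)y_n
  R(z) = (1 + 1/7z)/(1 − 6/7z).

Solve |R(x)|<1 on ℝ⁻.
x=-1.79: |R|=0.2937
x=-2: |R|=0.2632
x=-10: |R|=0.0448
x=-100: |R|=0.1532
θ=6/7≥1/2 ⇒ |1+1/7x|<|1−6/7x| ∀x<0 ⇒ stable on all of ℝ⁻.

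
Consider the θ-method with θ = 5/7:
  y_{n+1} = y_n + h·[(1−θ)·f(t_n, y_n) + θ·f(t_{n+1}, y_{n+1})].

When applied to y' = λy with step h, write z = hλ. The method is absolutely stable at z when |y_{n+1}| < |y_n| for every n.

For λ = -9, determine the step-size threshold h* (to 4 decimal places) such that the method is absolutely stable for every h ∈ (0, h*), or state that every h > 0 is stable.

Test eqn y'=λy, z=hλ:
  y_{n+1} = y_n + z·[2/7·y_n + 5/7·y_{n+1}] ⇒ (1 − 5/7z)y_{n+1} = (1 + 2/7z)y_n
  R(z) = (1 + 2/7z)/(1 − 5/7z).

Need |R(x)|<1, x<0.
x=-1.76: |R|=0.2203
x=-2: |R|=0.1765
x=-10: |R|=0.2281
x=-100: |R|=0.3807
θ=5/7≥1/2 ⇒ |1+2/7x|<|1−5/7x| ∀x<0 ⇒ interval (−∞,0).

interval (−∞, 0). Any h>0 works for λ=-9.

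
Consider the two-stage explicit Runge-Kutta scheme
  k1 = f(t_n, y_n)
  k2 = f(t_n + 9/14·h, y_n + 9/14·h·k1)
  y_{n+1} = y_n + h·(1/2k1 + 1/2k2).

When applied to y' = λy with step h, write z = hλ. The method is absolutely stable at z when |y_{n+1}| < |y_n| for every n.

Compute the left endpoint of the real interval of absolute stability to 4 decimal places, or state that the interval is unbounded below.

With y'=λy (z=hλ):
  k1=λy_n ⇒ h·k1=z·y_n;  k2=λ(1+9/14z)y_n ⇒ h·k2=z(1+9/14z)y_n
  y_{n+1}/y_n = 1 + 1/2z + 1/2z(1+9/14z) = 1 + z + 9/28z²
  R(z) = 1 + z + 9/28z².

Boundary: |R(x)|=1, x<0.
x=-0.74: |R|=0.4360
R=1: x+9/28x²=0 ⇒ x=−28/9=-3.1111; min R=1−1/(4·9/28)=0.2222>−1
Confirm numerically:
  x=-2.840: |R|=0.75251 <1
  x=-2.765: |R|=0.69239 <1
  x=-2.718: |R|=0.65656 <1
  x=-1.927: |R|=0.26657 <1
  x=-3.553: |R|=1.50465 >1
  x=-3.322: |R|=1.22518 >1
Interval (-3.1111, 0).

left endpoint -3.1111.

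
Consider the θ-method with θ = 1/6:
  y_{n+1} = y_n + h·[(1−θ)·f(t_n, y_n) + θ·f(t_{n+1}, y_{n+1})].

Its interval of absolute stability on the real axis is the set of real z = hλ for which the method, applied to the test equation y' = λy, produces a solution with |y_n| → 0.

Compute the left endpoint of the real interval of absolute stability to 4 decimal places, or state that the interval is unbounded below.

z* = -3.0000.

Test eqn y'=λy, z=hλ:
  y_{n+1} = y_n + z·[5/6·y_n + 1/6·y_{n+1}] ⇒ (1 − 1/6z)y_{n+1} = (1 + 5/6z)y_n
  R(z) = (1 + 5/6z)/(1 − 1/6z).

Need |R(x)|<1, x<0.
x=-0.43: |R|=0.5988
R=−1: 1+5/6x = −1+1/6x ⇒ -2/3x=2 ⇒ x=2/(-2/3)=-3.0000
Confirm numerically:
  x=-2.603: |R|=0.81541 <1
  x=-2.299: |R|=0.66213 <1
  x=-1.535: |R|=0.22230 <1
  x=-3.180: |R|=1.07843 >1
  x=-3.168: |R|=1.07330 >1
Interval (-3.0000, 0).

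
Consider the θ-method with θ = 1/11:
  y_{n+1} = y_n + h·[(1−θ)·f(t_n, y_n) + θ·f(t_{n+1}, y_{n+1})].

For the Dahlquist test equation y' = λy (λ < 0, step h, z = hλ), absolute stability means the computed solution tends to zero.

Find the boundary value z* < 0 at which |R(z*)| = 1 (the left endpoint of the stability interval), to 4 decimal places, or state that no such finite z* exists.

On y'=λy, z=hλ:
  y_{n+1} = y_n + z·[10/11·y_n + 1/11·y_{n+1}] ⇒ (1 − 1/11z)y_{n+1} = (1 + 10/11z)y_n
  ⇒ R(z) = (1 + 10/11z)/(1 − 1/11z).

Boundary: |R(x)|=1, x<0.
x=-0.31: |R|=0.6985
R=−1: 1+10/11x = −1+1/11x ⇒ -9/11x=2 ⇒ x=2/(-9/11)=-2.4444
Confirm numerically:
  x=-2.421: |R|=0.98428 <1
  x=-2.128: |R|=0.78306 <1
  x=-1.588: |R|=0.38767 <1
  x=-1.426: |R|=0.26235 <1
  x=-2.897: |R|=1.29308 >1
  x=-2.881: |R|=1.28305 >1
  x=-2.521: |R|=1.05096 >1
Stable set (-2.4444, 0).

left endpoint -2.4444.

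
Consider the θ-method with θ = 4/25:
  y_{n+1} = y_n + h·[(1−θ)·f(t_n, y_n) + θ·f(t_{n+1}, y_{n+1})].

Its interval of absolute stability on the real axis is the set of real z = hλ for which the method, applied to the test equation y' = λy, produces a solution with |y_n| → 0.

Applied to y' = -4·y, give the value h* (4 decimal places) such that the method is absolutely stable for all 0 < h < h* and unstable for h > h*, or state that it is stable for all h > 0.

(-2.9412,0); λ=-4 ⇒ h* = (50/17)/4 = 0.7353.

Test eqn y'=λy, z=hλ:
  y_{n+1} = y_n + z·[21/25·y_n + 4/25·y_{n+1}] ⇒ (1 − 4/25z)y_{n+1} = (1 + 21/25z)y_n
  Hence R(z) = (1 + 21/25z)/(1 − 4/25z).

Find x<0 with |R(x)|<1.
x=-0.69: |R|=0.3786
R=−1: 1+21/25x = −1+4/25x ⇒ -17/25x=2 ⇒ x=2/(-17/25)=-2.9412
Confirm numerically:
  x=-2.709: |R|=0.88986 <1
  x=-2.410: |R|=0.73932 <1
  x=-2.403: |R|=0.73567 <1
  x=-1.678: |R|=0.32284 <1
  x=-3.310: |R|=1.16396 >1
  x=-3.217: |R|=1.12382 >1
Stable set (-2.9412, 0).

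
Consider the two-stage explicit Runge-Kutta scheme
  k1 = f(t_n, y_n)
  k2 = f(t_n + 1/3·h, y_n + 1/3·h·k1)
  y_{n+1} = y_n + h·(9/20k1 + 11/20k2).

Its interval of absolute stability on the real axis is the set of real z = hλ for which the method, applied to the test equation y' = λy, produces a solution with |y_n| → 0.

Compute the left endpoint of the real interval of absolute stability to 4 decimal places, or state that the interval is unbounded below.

Test eqn y'=λy, z=hλ:
  k1=λy_n ⇒ h·k1=z·y_n;  k2=λ(1+1/3z)y_n ⇒ h·k2=z(1+1/3z)y_n
  y_{n+1}/y_n = 1 + 9/20z + 11/20z(1+1/3z) = 1 + z + 11/60z²
  R(z) = 1 + z + 11/60z².

Find x<0 with |R(x)|<1.
x=-1.49: |R|=0.0830
R=1: x+11/60x²=0 ⇒ x=−60/11=-5.4545; min R=1−1/(4·11/60)=-0.3636>−1
Confirm numerically:
  x=-4.656: |R|=0.31836 <1
  x=-3.740: |R|=0.17561 <1
  x=-2.303: |R|=0.33064 <1
  x=-5.796: |R|=1.36283 >1
  x=-5.745: |R|=1.30592 >1
So |R|<1 on (-5.4545, 0).

z* = -5.4545.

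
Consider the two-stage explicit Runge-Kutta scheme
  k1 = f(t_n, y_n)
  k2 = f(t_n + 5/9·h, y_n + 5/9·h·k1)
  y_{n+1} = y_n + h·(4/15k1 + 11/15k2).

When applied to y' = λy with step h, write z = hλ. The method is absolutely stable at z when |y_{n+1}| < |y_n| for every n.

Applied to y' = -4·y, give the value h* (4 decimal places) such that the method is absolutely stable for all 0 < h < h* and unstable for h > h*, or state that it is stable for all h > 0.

(-2.4545,0); λ=-4 ⇒ h* = (27/11)/4 = 0.6136.

On y'=λy, z=hλ:
  k1=λy_n ⇒ h·k1=z·y_n;  k2=λ(1+5/9z)y_n ⇒ h·k2=z(1+5/9z)y_n
  y_{n+1}/y_n = 1 + 4/15z + 11/15z(1+5/9z) = 1 + z + 11/27z²
  Hence R(z) = 1 + z + 11/27z².

Solve |R(x)|<1 on ℝ⁻.
x=-1.3: |R|=0.3885
R=1: x+11/27x²=0 ⇒ x=−27/11=-2.4545; min R=1−1/(4·11/27)=0.3864>−1
Confirm numerically:
  x=-1.945: |R|=0.59623 <1
  x=-1.559: |R|=0.43120 <1
  x=-1.168: |R|=0.38779 <1
  x=-2.845: |R|=1.45257 >1
  x=-2.789: |R|=1.38003 >1
Stable set (-2.4545, 0).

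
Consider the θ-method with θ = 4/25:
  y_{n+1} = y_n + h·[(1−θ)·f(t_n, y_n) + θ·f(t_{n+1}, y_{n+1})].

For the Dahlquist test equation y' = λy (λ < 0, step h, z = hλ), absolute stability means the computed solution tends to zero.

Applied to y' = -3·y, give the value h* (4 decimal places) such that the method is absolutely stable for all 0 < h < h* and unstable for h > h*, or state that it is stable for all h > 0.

On y'=λy, z=hλ:
  y_{n+1} = y_n + z·[21/25·y_n + 4/25·y_{n+1}] ⇒ (1 − 4/25z)y_{n+1} = (1 + 21/25z)y_n
  so R(z) = (1 + 21/25z)/(1 − 4/25z).

Boundary: |R(x)|=1, x<0.
x=-0.69: |R|=0.3786
R=−1: 1+21/25x = −1+4/25x ⇒ -17/25x=2 ⇒ x=2/(-17/25)=-2.9412
Confirm numerically:
  x=-2.444: |R|=0.75696 <1
  x=-1.846: |R|=0.42509 <1
  x=-1.622: |R|=0.28779 <1
  x=-3.452: |R|=1.22377 >1
  x=-3.421: |R|=1.21086 >1
  x=-3.364: |R|=1.18691 >1
Stable set (-2.9412, 0).

(-2.9412,0); λ=-3 ⇒ h* = (50/17)/3 = 0.9804.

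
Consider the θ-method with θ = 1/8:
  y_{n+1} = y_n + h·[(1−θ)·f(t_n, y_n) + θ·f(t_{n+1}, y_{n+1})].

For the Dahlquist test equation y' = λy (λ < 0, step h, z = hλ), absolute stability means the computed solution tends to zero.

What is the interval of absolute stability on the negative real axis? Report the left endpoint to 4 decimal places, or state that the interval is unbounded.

z∈(-2.6667,0).

Test eqn y'=λy, z=hλ:
  y_{n+1} = y_n + z·[7/8·y_n + 1/8·y_{n+1}] ⇒ (1 − 1/8z)y_{n+1} = (1 + 7/8z)y_n
  Hence R(z) = (1 + 7/8z)/(1 − 1/8z).

Need |R(x)|<1, x<0.
x=-0.97: |R|=0.1349
R=−1: 1+7/8x = −1+1/8x ⇒ -3/4x=2 ⇒ x=2/(-3/4)=-2.6667
Confirm numerically:
  x=-2.293: |R|=0.78218 <1
  x=-2.147: |R|=0.69272 <1
  x=-1.872: |R|=0.51702 <1
  x=-3.074: |R|=1.22070 >1
  x=-3.026: |R|=1.19554 >1
  x=-2.704: |R|=1.02093 >1
Stable set (-2.6667, 0).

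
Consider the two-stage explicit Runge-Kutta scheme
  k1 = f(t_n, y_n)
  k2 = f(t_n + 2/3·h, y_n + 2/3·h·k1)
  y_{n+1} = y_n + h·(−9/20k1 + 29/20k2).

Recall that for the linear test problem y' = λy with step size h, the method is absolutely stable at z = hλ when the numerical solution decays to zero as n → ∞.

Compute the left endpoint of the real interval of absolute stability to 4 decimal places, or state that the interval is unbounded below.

z* = -1.0345.

With y'=λy (z=hλ):
  k1=λy_n ⇒ h·k1=z·y_n;  k2=λ(1+2/3z)y_n ⇒ h·k2=z(1+2/3z)y_n
  y_{n+1}/y_n = 1 − 9/20z + 29/20z(1+2/3z) = 1 + z + 29/30z²
  so R(z) = 1 + z + 29/30z².

Find x<0 with |R(x)|<1.
x=-1.63: |R|=1.9383
R=1: x+29/30x²=0 ⇒ x=−30/29=-1.0345; min R=1−1/(4·29/30)=0.7414>−1
Confirm numerically:
  x=-0.751: |R|=0.79420 <1
  x=-0.731: |R|=0.78555 <1
  x=-0.650: |R|=0.75842 <1
  x=-0.583: |R|=0.74556 <1
  x=-1.296: |R|=1.32763 >1
  x=-1.166: |R|=1.14824 >1
  x=-1.065: |R|=1.03142 >1
So |R|<1 on (-1.0345, 0).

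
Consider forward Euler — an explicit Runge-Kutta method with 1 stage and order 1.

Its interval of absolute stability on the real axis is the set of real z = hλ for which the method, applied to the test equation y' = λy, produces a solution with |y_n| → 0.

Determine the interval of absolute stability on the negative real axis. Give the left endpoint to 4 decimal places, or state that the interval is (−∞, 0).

With y'=λy (z=hλ):
  order 1, 1-stage ⇒ R(z)=1+z
  (e.g. R(-1.69)=-0.69000, |R|=0.69000)

Solve |R(x)|<1 on ℝ⁻.
x=-1.69: |R|=0.6900
|R(-2.24)|=1.2400 |R(-1.89)|=0.8900 |R(-1.06)|=0.0600
Bisect:
  x_lo=-2.8775 |R|=1.8775  x_hi=-0.3461 |R|=0.6539
  mid=-1.61182 |R|=0.61182 →hi
  mid=-2.24466 |R|=1.24466 →lo
  mid=-1.92824 |R|=0.92824 →hi
  mid=-2.08645 |R|=1.08645 →lo
  mid=-2.00734 |R|=1.00734 →lo
  mid=-1.96779 |R|=0.96779 →hi
  mid=-1.98757 |R|=0.98757 →hi
  mid=-1.99746 |R|=0.99746 →hi
  mid=-2.00240 |R|=1.00240 →lo
  ...
  [-2.00008,-1.99993] ⇒ x*=-2.0000
Stable set (-2.0000, 0).

(-2.0000, 0).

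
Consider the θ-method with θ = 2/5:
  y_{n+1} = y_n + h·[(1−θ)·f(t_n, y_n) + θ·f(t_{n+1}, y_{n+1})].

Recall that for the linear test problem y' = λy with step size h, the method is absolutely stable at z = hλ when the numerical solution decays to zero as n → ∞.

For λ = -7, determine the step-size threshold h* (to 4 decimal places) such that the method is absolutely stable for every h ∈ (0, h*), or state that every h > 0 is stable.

Set f=λy, z=hλ:
  y_{n+1} = y_n + z·[3/5·y_n + 2/5·y_{n+1}] ⇒ (1 − 2/5z)y_{n+1} = (1 + 3/5z)y_n
  so R(z) = (1 + 3/5z)/(1 − 2/5z).

Solve |R(x)|<1 on ℝ⁻.
x=-1.35: |R|=0.1234
R=−1: 1+3/5x = −1+2/5x ⇒ -1/5x=2 ⇒ x=2/(-1/5)=-10.0000
Confirm numerically:
  x=-9.933: |R|=0.99731 <1
  x=-6.676: |R|=0.81888 <1
  x=-5.372: |R|=0.70605 <1
  x=-10.307: |R|=1.01199 >1
  x=-10.254: |R|=1.00996 >1
  x=-10.252: |R|=1.00988 >1
Stable set (-10.0000, 0).

(-10.0000,0); λ=-7 ⇒ h* = (10)/7 = 1.4286.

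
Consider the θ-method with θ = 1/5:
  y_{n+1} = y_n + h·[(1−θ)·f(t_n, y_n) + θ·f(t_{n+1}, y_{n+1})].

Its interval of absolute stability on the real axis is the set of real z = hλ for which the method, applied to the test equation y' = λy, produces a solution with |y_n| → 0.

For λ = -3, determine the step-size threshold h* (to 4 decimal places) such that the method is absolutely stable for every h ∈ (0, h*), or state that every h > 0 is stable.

On y'=λy, z=hλ:
  y_{n+1} = y_n + z·[4/5·y_n + 1/5·y_{n+1}] ⇒ (1 − 1/5z)y_{n+1} = (1 + 4/5z)y_n
  so R(z) = (1 + 4/5z)/(1 − 1/5z).

Find x<0 with |R(x)|<1.
x=-1.11: |R|=0.0917
R=−1: 1+4/5x = −1+1/5x ⇒ -3/5x=2 ⇒ x=2/(-3/5)=-3.3333
Confirm numerically:
  x=-2.863: |R|=0.82055 <1
  x=-2.099: |R|=0.47838 <1
  x=-1.451: |R|=0.12463 <1
  x=-1.337: |R|=0.05492 <1
  x=-3.774: |R|=1.15067 >1
  x=-3.605: |R|=1.09471 >1
Interval (-3.3333, 0).

(-3.3333,0); λ=-3 ⇒ h* = (10/3)/3 = 1.1111.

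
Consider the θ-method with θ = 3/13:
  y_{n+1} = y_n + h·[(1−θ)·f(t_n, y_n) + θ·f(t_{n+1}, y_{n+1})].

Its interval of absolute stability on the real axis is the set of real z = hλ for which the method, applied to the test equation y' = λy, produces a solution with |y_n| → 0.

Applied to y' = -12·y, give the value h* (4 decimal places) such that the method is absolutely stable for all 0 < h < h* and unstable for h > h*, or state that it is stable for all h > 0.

Set f=λy, z=hλ:
  y_{n+1} = y_n + z·[10/13·y_n + 3/13·y_{n+1}] ⇒ (1 − 3/13z)y_{n+1} = (1 + 10/13z)y_n
  R(z) = (1 + 10/13z)/(1 − 3/13z).

Find x<0 with |R(x)|<1.
x=-1.41: |R|=0.0638
R=−1: 1+10/13x = −1+3/13x ⇒ -7/13x=2 ⇒ x=2/(-7/13)=-3.7143
Confirm numerically:
  x=-2.618: |R|=0.63201 <1
  x=-2.061: |R|=0.39671 <1
  x=-1.991: |R|=0.36420 <1
  x=-4.309: |R|=1.16057 >1
  x=-4.065: |R|=1.09744 >1
  x=-4.045: |R|=1.09210 >1
Interval (-3.7143, 0).

(-3.7143,0); λ=-12 ⇒ h* = (26/7)/12 = 0.3095.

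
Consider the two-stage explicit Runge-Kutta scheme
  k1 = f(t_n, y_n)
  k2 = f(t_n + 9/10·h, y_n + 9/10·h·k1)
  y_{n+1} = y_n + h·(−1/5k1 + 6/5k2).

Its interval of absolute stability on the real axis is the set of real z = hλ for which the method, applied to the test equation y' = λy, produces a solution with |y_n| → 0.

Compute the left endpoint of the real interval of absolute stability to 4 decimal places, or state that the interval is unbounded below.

Set f=λy, z=hλ:
  k1=λy_n ⇒ h·k1=z·y_n;  k2=λ(1+9/10z)y_n ⇒ h·k2=z(1+9/10z)y_n
  y_{n+1}/y_n = 1 − 1/5z + 6/5z(1+9/10z) = 1 + z + 27/25z²
  R(z) = 1 + z + 27/25z².

Solve |R(x)|<1 on ℝ⁻.
x=-0.46: |R|=0.7685
R=1: x+27/25x²=0 ⇒ x=−25/27=-0.9259; min R=1−1/(4·27/25)=0.7685>−1
Confirm numerically:
  x=-0.903: |R|=0.97764 <1
  x=-0.644: |R|=0.80391 <1
  x=-0.466: |R|=0.76853 <1
  x=-0.434: |R|=0.76942 <1
  x=-1.370: |R|=1.65705 >1
  x=-1.213: |R|=1.37608 >1
Stable set (-0.9259, 0).

left endpoint -0.9259.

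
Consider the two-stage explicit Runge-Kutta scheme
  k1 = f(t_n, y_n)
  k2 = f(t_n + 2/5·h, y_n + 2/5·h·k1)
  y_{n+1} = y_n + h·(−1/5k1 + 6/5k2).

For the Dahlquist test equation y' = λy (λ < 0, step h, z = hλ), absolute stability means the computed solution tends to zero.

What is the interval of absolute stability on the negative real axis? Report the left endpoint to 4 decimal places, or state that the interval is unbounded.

(-2.0833, 0).

With y'=λy (z=hλ):
  k1=λy_n ⇒ h·k1=z·y_n;  k2=λ(1+2/5z)y_n ⇒ h·k2=z(1+2/5z)y_n
  y_{n+1}/y_n = 1 − 1/5z + 6/5z(1+2/5z) = 1 + z + 12/25z²
  ⇒ R(z) = 1 + z + 12/25z².

Find x<0 with |R(x)|<1.
x=-0.75: |R|=0.5200
R=1: x+12/25x²=0 ⇒ x=−25/12=-2.0833; min R=1−1/(4·12/25)=0.4792>−1
Confirm numerically:
  x=-1.997: |R|=0.91724 <1
  x=-1.605: |R|=0.63149 <1
  x=-1.402: |R|=0.54149 <1
  x=-1.036: |R|=0.47918 <1
  x=-2.678: |R|=1.76441 >1
  x=-2.314: |R|=1.25621 >1
Stable set (-2.0833, 0).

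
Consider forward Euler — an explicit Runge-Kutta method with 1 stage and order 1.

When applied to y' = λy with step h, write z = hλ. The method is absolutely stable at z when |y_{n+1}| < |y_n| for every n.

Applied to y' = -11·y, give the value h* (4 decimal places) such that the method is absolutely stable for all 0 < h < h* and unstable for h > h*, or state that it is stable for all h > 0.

Test eqn y'=λy, z=hλ:
  order 1, 1-stage ⇒ R(z)=1+z
  (e.g. R(-0.97)=0.03000, |R|=0.03000)

Solve |R(x)|<1 on ℝ⁻.
x=-0.97: |R|=0.0300
|R(-2.38)|=1.3800 |R(-2.17)|=1.1700 |R(-1.42)|=0.4200
Bisect:
  x_lo=-2.3905 |R|=1.3905  x_hi=-0.1334 |R|=0.8666
  mid=-1.26193 |R|=0.26193 →hi
  mid=-1.82621 |R|=0.82621 →hi
  mid=-2.10835 |R|=1.10835 →lo
  mid=-1.96728 |R|=0.96728 →hi
  mid=-2.03781 |R|=1.03781 →lo
  mid=-2.00254 |R|=1.00254 →lo
  mid=-1.98491 |R|=0.98491 →hi
  mid=-1.99373 |R|=0.99373 →hi
  ...
  [-2.00007,-1.99993] ⇒ x*=-2.0000
Interval (-2.0000, 0).

(-2.0000,0); λ=-11 ⇒ h* = 0.1818.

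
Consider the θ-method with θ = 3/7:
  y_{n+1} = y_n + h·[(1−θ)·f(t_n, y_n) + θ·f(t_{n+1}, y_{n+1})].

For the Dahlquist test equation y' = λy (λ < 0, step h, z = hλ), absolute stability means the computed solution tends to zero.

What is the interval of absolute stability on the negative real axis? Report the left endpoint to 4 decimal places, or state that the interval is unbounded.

z∈(-14.0000,0).

Test eqn y'=λy, z=hλ:
  y_{n+1} = y_n + z·[4/7·y_n + 3/7·y_{n+1}] ⇒ (1 − 3/7z)y_{n+1} = (1 + 4/7z)y_n
  ⇒ R(z) = (1 + 4/7z)/(1 − 3/7z).

Need |R(x)|<1, x<0.
x=-0.57: |R|=0.5419
R=−1: 1+4/7x = −1+3/7x ⇒ -1/7x=2 ⇒ x=2/(-1/7)=-14.0000
Confirm numerically:
  x=-9.443: |R|=0.87101 <1
  x=-9.186: |R|=0.86070 <1
  x=-8.088: |R|=0.81090 <1
  x=-6.238: |R|=0.69814 <1
  x=-14.595: |R|=1.01172 >1
  x=-14.556: |R|=1.01097 >1
  x=-14.263: |R|=1.00528 >1
Interval (-14.0000, 0).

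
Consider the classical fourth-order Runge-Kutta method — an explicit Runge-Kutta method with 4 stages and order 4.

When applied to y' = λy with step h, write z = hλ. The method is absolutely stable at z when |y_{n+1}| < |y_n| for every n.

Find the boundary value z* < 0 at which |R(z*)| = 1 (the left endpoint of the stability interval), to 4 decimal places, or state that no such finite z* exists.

With y'=λy (z=hλ):
  order 4, 4-stage ⇒ R(z)=1+z+z^2/2+z^3/6+z^4/24
  (e.g. R(-1.54)=0.27144, |R|=0.27144)

Find x<0 with |R(x)|<1.
x=-1.54: |R|=0.2714
|R(-2.25)|=0.4507 |R(-2.17)|=0.4053 |R(-1.59)|=0.2704
Bisect:
  x_lo=-3.2584 |R|=1.9812  x_hi=-0.3073 |R|=0.7355
  mid=-1.78285 |R|=0.28291 →hi
  mid=-2.52063 |R|=0.66899 →hi
  mid=-2.88953 |R|=1.16886 →lo
  mid=-2.70508 |R|=0.88565 →hi
  mid=-2.79730 |R|=1.01826 →lo
  mid=-2.75119 |R|=0.94979 →hi
  mid=-2.77425 |R|=0.98347 →hi
  mid=-2.78577 |R|=1.00073 →lo
  ...
  [-2.78541,-2.78523] ⇒ x*=-2.7853
Interval (-2.7853, 0).

z* = -2.7853.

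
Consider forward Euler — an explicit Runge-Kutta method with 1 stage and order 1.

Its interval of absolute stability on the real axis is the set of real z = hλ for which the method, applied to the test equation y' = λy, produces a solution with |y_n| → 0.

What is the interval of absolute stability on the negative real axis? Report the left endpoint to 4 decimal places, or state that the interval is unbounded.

With y'=λy (z=hλ):
  order 1, 1-stage ⇒ R(z)=1+z
  (e.g. R(-1.65)=-0.65000, |R|=0.65000)

Need |R(x)|<1, x<0.
x=-1.65: |R|=0.6500
|R(-1.91)|=0.9100 |R(-1.86)|=0.8600 |R(-0.99)|=0.0100
Bisect:
  x_lo=-2.4739 |R|=1.4739  x_hi=-0.3417 |R|=0.6583
  mid=-1.40778 |R|=0.40778 →hi
  mid=-1.94084 |R|=0.94084 →hi
  mid=-2.20737 |R|=1.20737 →lo
  mid=-2.07410 |R|=1.07410 →lo
  mid=-2.00747 |R|=1.00747 →lo
  mid=-1.97416 |R|=0.97416 →hi
  mid=-1.99081 |R|=0.99081 →hi
  ...
  [-2.00005,-1.99992] ⇒ x*=-2.0000
Stable set (-2.0000, 0).

(-2.0000, 0).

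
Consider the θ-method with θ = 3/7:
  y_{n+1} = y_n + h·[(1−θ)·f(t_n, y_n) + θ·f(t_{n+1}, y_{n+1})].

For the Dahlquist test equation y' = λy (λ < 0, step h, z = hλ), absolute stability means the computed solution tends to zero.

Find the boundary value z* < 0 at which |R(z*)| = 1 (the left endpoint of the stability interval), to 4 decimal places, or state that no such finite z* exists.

z* = -14.0000.

With y'=λy (z=hλ):
  y_{n+1} = y_n + z·[4/7·y_n + 3/7·y_{n+1}] ⇒ (1 − 3/7z)y_{n+1} = (1 + 4/7z)y_n
  so R(z) = (1 + 4/7z)/(1 − 3/7z).

Solve |R(x)|<1 on ℝ⁻.
x=-0.74: |R|=0.4382
R=−1: 1+4/7x = −1+3/7x ⇒ -1/7x=2 ⇒ x=2/(-1/7)=-14.0000
Confirm numerically:
  x=-13.520: |R|=0.98991 <1
  x=-13.003: |R|=0.97833 <1
  x=-7.392: |R|=0.77351 <1
  x=-14.365: |R|=1.00729 >1
  x=-14.097: |R|=1.00197 >1
So |R|<1 on (-14.0000, 0).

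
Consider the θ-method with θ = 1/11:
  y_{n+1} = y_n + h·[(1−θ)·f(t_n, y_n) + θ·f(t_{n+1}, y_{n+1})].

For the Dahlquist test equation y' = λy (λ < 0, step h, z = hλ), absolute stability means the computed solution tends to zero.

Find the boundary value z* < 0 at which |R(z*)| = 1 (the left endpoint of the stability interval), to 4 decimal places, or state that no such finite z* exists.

On y'=λy, z=hλ:
  y_{n+1} = y_n + z·[10/11·y_n + 1/11·y_{n+1}] ⇒ (1 − 1/11z)y_{n+1} = (1 + 10/11z)y_n
  ⇒ R(z) = (1 + 10/11z)/(1 − 1/11z).

Boundary: |R(x)|=1, x<0.
x=-1.25: |R|=0.1224
R=−1: 1+10/11x = −1+1/11x ⇒ -9/11x=2 ⇒ x=2/(-9/11)=-2.4444
Confirm numerically:
  x=-1.800: |R|=0.54687 <1
  x=-1.760: |R|=0.51724 <1
  x=-1.049: |R|=0.04233 <1
  x=-2.711: |R|=1.17497 >1
  x=-2.677: |R|=1.15303 >1
Interval (-2.4444, 0).

z* = -2.4444.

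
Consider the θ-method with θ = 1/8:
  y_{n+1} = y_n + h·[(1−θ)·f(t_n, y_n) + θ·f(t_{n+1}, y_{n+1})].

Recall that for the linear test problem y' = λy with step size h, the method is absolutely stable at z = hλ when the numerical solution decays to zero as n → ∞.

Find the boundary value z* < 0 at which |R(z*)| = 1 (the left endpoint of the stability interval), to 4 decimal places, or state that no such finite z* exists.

z* = -2.6667.

Set f=λy, z=hλ:
  y_{n+1} = y_n + z·[7/8·y_n + 1/8·y_{n+1}] ⇒ (1 − 1/8z)y_{n+1} = (1 + 7/8z)y_n
  Hence R(z) = (1 + 7/8z)/(1 − 1/8z).

Need |R(x)|<1, x<0.
x=-1.1: |R|=0.0330
R=−1: 1+7/8x = −1+1/8x ⇒ -3/4x=2 ⇒ x=2/(-3/4)=-2.6667
Confirm numerically:
  x=-2.540: |R|=0.92789 <1
  x=-2.492: |R|=0.90011 <1
  x=-2.203: |R|=0.72734 <1
  x=-1.117: |R|=0.01985 <1
  x=-3.180: |R|=1.27549 >1
  x=-2.979: |R|=1.17069 >1
  x=-2.755: |R|=1.04928 >1
So |R|<1 on (-2.6667, 0).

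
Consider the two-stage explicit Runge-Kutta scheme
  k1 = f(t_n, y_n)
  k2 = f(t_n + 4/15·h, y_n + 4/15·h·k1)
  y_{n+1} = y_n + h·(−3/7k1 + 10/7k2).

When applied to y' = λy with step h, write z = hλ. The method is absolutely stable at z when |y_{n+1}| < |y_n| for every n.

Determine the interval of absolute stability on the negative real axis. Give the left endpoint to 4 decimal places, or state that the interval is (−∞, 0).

(-2.6250, 0).

Test eqn y'=λy, z=hλ:
  k1=λy_n ⇒ h·k1=z·y_n;  k2=λ(1+4/15z)y_n ⇒ h·k2=z(1+4/15z)y_n
  y_{n+1}/y_n = 1 − 3/7z + 10/7z(1+4/15z) = 1 + z + 8/21z²
  R(z) = 1 + z + 8/21z².

Find x<0 with |R(x)|<1.
x=-1.55: |R|=0.3652
R=1: x+8/21x²=0 ⇒ x=−21/8=-2.6250; min R=1−1/(4·8/21)=0.3438>−1
Confirm numerically:
  x=-1.611: |R|=0.37769 <1
  x=-1.451: |R|=0.35106 <1
  x=-1.352: |R|=0.34434 <1
  x=-3.115: |R|=1.58147 >1
  x=-2.924: |R|=1.33306 >1
Interval (-2.6250, 0).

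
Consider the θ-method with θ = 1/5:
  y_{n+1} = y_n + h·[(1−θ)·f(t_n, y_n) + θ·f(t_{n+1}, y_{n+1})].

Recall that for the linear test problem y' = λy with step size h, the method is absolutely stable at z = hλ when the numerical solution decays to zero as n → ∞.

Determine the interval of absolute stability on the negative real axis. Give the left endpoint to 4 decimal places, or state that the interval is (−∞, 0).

With y'=λy (z=hλ):
  y_{n+1} = y_n + z·[4/5·y_n + 1/5·y_{n+1}] ⇒ (1 − 1/5z)y_{n+1} = (1 + 4/5z)y_n
  ⇒ R(z) = (1 + 4/5z)/(1 − 1/5z).

Need |R(x)|<1, x<0.
x=-0.5: |R|=0.5455
R=−1: 1+4/5x = −1+1/5x ⇒ -3/5x=2 ⇒ x=2/(-3/5)=-3.3333
Confirm numerically:
  x=-3.299: |R|=0.98759 <1
  x=-2.208: |R|=0.53163 <1
  x=-2.097: |R|=0.47738 <1
  x=-1.991: |R|=0.42397 <1
  x=-3.831: |R|=1.16906 >1
  x=-3.632: |R|=1.10380 >1
Interval (-3.3333, 0).

z∈(-3.3333,0).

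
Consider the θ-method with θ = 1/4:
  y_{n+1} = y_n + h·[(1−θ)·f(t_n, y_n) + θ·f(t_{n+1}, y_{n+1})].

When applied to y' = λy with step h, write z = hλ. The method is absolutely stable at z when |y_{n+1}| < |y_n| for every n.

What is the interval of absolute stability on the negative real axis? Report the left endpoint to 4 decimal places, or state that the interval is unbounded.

(-4.0000, 0).

Test eqn y'=λy, z=hλ:
  y_{n+1} = y_n + z·[3/4·y_n + 1/4·y_{n+1}] ⇒ (1 − 1/4z)y_{n+1} = (1 + 3/4z)y_n
  Hence R(z) = (1 + 3/4z)/(1 − 1/4z).

Find x<0 with |R(x)|<1.
x=-0.31: |R|=0.7123
R=−1: 1+3/4x = −1+1/4x ⇒ -1/2x=2 ⇒ x=2/(-1/2)=-4.0000
Confirm numerically:
  x=-3.925: |R|=0.98107 <1
  x=-3.463: |R|=0.85609 <1
  x=-3.298: |R|=0.80762 <1
  x=-4.250: |R|=1.06061 >1
  x=-4.048: |R|=1.01193 >1
Interval (-4.0000, 0).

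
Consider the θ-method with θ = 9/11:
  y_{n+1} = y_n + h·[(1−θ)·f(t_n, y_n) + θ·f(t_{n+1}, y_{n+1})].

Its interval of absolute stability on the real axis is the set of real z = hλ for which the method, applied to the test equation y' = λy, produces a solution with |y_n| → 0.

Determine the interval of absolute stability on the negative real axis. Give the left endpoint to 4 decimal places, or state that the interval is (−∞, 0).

On y'=λy, z=hλ:
  y_{n+1} = y_n + z·[2/11·y_n + 9/11·y_{n+1}] ⇒ (1 − 9/11z)y_{n+1} = (1 + 2/11z)y_n
  Hence R(z) = (1 + 2/11z)/(1 − 9/11z).

Find x<0 with |R(x)|<1.
x=-0.67: |R|=0.5672
x=-2: |R|=0.2414
x=-10: |R|=0.0891
x=-100: |R|=0.2075
θ=9/11≥1/2 ⇒ |1+2/11x|<|1−9/11x| ∀x<0 ⇒ interval (−∞,0).

(−∞, 0) — no finite endpoint.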